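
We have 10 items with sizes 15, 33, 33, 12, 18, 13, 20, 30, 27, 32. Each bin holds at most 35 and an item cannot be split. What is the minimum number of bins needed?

Total = 33 + 33 + 32 + 30 + 27 + 20 + 18 + 15 + 13 + 12 = 233.
Lower bound: ⌈233/35⌉ = 7 bins.
A packing using 8 bins:
  bin 1: 33 = 33
  bin 2: 33 = 33
  bin 3: 32 = 32
  bin 4: 30 = 30
  bin 5: 27 = 27
  bin 6: 20 + 15 = 35
  bin 7: 18 + 13 = 31
  bin 8: 12 = 12
No arrangement into 7 bins stays within capacity, so 8 is optimal.

8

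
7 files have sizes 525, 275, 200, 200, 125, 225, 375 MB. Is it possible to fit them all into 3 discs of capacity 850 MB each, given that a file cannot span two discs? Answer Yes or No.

A valid assignment using 3 discs:
  disc 1: 525 + 275 = 800
  disc 2: 375 + 225 + 200 = 800
  disc 3: 200 + 125 = 325
Every load is within 850 MB, so 3 discs suffice.

Yes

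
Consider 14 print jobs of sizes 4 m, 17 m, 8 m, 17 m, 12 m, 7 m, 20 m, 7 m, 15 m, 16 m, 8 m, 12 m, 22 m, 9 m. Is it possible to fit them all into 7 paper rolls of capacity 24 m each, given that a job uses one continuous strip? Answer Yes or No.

No

Total = 174 m; ⌈174/24⌉ = 8.
At least 8 paper rolls are required, but only 7 are allowed.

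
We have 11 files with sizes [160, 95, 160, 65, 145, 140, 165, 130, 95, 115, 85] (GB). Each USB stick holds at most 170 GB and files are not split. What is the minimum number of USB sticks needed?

Total = 165 + 160 + 160 + 145 + 140 + 130 + 115 + 95 + 95 + 85 + 65 = 1355 GB.
Lower bound: ⌈1355/170⌉ = 8 USB sticks.
Also, 9 files each exceed 85 GB, and no two of those can share a USB stick, so at least 9 USB sticks are needed.
A packing using 10 USB sticks:
  USB stick 1: 165 = 165
  USB stick 2: 160 = 160
  USB stick 3: 160 = 160
  USB stick 4: 145 = 145
  USB stick 5: 140 = 140
  USB stick 6: 130 = 130
  USB stick 7: 115 = 115
  USB stick 8: 95 + 65 = 160
  USB stick 9: 95 = 95
  USB stick 10: 85 = 85
No arrangement into 9 USB sticks stays within capacity, so 10 is optimal.

10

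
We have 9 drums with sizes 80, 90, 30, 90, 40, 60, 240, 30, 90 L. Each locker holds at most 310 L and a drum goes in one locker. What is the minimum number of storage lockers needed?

3

Total = 240 + 90 + 90 + 90 + 80 + 60 + 40 + 30 + 30 = 750 L.
Lower bound: ⌈750/310⌉ = 3 storage lockers.
A packing using 3 storage lockers:
  locker 1: 240 + 60 = 300
  locker 2: 90 + 90 + 90 + 40 = 310
  locker 3: 80 + 30 + 30 = 140
This matches the lower bound, so 3 is optimal.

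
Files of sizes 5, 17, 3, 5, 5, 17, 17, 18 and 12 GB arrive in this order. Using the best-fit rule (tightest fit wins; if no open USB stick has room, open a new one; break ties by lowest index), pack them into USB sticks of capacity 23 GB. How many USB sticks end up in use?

  5 → USB stick 1 (new)  [load 5/23]
  17 → USB stick 1  [load 22/23]
  3 → USB stick 2 (new)  [load 3/23]
  5 → USB stick 2  [load 8/23]
  5 → USB stick 2  [load 13/23]
  17 → USB stick 3 (new)  [load 17/23]
  17 → USB stick 4 (new)  [load 17/23]
  18 → USB stick 5 (new)  [load 18/23]
  12 → USB stick 6 (new)  [load 12/23]
6 USB sticks opened.

6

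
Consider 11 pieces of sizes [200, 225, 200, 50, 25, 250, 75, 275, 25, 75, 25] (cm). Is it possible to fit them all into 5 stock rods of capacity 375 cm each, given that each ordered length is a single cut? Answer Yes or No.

Yes

A valid assignment using 5 stock rods:
  stock rod 1: 275 + 75 + 25 = 375
  stock rod 2: 250 + 75 + 50 = 375
  stock rod 3: 225 + 25 + 25 = 275
  stock rod 4: 200 = 200
  stock rod 5: 200 = 200
Every load is within 375 cm, so 5 stock rods suffice.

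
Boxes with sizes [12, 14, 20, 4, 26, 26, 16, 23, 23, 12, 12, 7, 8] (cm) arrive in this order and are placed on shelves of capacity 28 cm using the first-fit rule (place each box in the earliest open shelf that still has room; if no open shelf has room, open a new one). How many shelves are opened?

  12 → shelf 1 (new)  [load 12/28]
  14 → shelf 1  [load 26/28]
  20 → shelf 2 (new)  [load 20/28]
  4 → shelf 2  [load 24/28]
  26 → shelf 3 (new)  [load 26/28]
  26 → shelf 4 (new)  [load 26/28]
  16 → shelf 5 (new)  [load 16/28]
  23 → shelf 6 (new)  [load 23/28]
  23 → shelf 7 (new)  [load 23/28]
  12 → shelf 5  [load 28/28]
  12 → shelf 8 (new)  [load 12/28]
  7 → shelf 8  [load 19/28]
  8 → shelf 8  [load 27/28]
8 shelves opened.

8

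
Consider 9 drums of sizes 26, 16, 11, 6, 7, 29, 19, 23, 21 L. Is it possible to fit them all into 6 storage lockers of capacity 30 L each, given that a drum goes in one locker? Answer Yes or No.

A valid assignment using 6 storage lockers:
  locker 1: 29 = 29
  locker 2: 26 = 26
  locker 3: 23 + 7 = 30
  locker 4: 21 + 6 = 27
  locker 5: 19 + 11 = 30
  locker 6: 16 = 16
Every load is within 30 L, so 6 storage lockers suffice.

Yes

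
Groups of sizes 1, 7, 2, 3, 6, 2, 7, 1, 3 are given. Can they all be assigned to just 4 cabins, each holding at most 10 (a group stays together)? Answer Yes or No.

A valid assignment using 4 cabins:
  cabin 1: 7 + 3 = 10
  cabin 2: 7 + 3 = 10
  cabin 3: 6 + 2 + 2 = 10
  cabin 4: 1 + 1 = 2
Every load is within 10, so 4 cabins suffice.

Yes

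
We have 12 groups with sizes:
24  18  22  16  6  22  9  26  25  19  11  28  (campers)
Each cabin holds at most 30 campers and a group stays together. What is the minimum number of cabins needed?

Total = 28 + 26 + 25 + 24 + 22 + 22 + 19 + 18 + 16 + 11 + 9 + 6 = 226 campers.
Lower bound: ⌈226/30⌉ = 8 cabins.
Also, 9 groups each exceed 15 campers, and no two of those can share a cabin, so at least 9 cabins are needed.
A packing using 9 cabins:
  cabin 1: 28 = 28
  cabin 2: 26 = 26
  cabin 3: 25 = 25
  cabin 4: 24 + 6 = 30
  cabin 5: 22 = 22
  cabin 6: 22 = 22
  cabin 7: 19 + 11 = 30
  cabin 8: 18 + 9 = 27
  cabin 9: 16 = 16
This matches the lower bound, so 9 is optimal.

9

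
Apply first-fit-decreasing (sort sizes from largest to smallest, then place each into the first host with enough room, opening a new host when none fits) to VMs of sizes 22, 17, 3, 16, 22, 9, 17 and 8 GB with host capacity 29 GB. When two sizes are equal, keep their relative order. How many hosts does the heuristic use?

5

Sorted descending: 22, 22, 17, 17, 16, 9, 8, 3.
  22 → host 1 (new)  [load 22/29]
  22 → host 2 (new)  [load 22/29]
  17 → host 3 (new)  [load 17/29]
  17 → host 4 (new)  [load 17/29]
  16 → host 5 (new)  [load 16/29]
  9 → host 3  [load 26/29]
  8 → host 4  [load 25/29]
  3 → host 1  [load 25/29]
5 hosts opened.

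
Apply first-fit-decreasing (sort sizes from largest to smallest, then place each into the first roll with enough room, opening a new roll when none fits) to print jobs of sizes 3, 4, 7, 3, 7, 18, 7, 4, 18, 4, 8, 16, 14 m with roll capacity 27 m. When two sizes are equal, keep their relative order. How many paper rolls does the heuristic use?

5

Sorted descending: 18, 18, 16, 14, 8, 7, 7, 7, 4, 4, 4, 3, 3.
  18 → roll 1 (new)  [load 18/27]
  18 → roll 2 (new)  [load 18/27]
  16 → roll 3 (new)  [load 16/27]
  14 → roll 4 (new)  [load 14/27]
  8 → roll 1  [load 26/27]
  7 → roll 2  [load 25/27]
  7 → roll 3  [load 23/27]
  7 → roll 4  [load 21/27]
  4 → roll 3  [load 27/27]
  4 → roll 4  [load 25/27]
  4 → roll 5 (new)  [load 4/27]
  3 → roll 5  [load 7/27]
  3 → roll 5  [load 10/27]
5 paper rolls opened.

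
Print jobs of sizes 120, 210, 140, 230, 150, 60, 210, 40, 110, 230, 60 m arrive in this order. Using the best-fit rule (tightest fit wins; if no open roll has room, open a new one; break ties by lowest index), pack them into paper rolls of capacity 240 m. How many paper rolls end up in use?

  120 → roll 1 (new)  [load 120/240]
  210 → roll 2 (new)  [load 210/240]
  140 → roll 3 (new)  [load 140/240]
  230 → roll 4 (new)  [load 230/240]
  150 → roll 5 (new)  [load 150/240]
  60 → roll 5  [load 210/240]
  210 → roll 6 (new)  [load 210/240]
  40 → roll 3  [load 180/240]
  110 → roll 1  [load 230/240]
  230 → roll 7 (new)  [load 230/240]
  60 → roll 3  [load 240/240]
7 paper rolls opened.

7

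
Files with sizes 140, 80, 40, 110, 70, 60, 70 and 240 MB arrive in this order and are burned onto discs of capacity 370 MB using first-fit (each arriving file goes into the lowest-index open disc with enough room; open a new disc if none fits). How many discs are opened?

  140 → disc 1 (new)  [load 140/370]
  80 → disc 1  [load 220/370]
  40 → disc 1  [load 260/370]
  110 → disc 1  [load 370/370]
  70 → disc 2 (new)  [load 70/370]
  60 → disc 2  [load 130/370]
  70 → disc 2  [load 200/370]
  240 → disc 3 (new)  [load 240/370]
3 discs opened.

3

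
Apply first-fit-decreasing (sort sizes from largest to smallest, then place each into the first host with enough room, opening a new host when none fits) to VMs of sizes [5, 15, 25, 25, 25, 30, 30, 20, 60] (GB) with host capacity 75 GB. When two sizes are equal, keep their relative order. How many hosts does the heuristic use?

4

Sorted descending: 60, 30, 30, 25, 25, 25, 20, 15, 5.
  60 → host 1 (new)  [load 60/75]
  30 → host 2 (new)  [load 30/75]
  30 → host 2  [load 60/75]
  25 → host 3 (new)  [load 25/75]
  25 → host 3  [load 50/75]
  25 → host 3  [load 75/75]
  20 → host 4 (new)  [load 20/75]
  15 → host 1  [load 75/75]
  5 → host 2  [load 65/75]
4 hosts opened.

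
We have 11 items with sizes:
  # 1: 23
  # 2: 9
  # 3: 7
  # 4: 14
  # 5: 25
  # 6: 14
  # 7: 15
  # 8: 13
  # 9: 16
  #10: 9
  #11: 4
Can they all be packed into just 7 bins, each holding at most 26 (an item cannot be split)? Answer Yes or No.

Yes

A valid assignment using 7 bins:
  bin 1: 25 = 25
  bin 2: 23 = 23
  bin 3: 16 + 9 = 25
  bin 4: 15 + 9 = 24
  bin 5: 14 + 7 + 4 = 25
  bin 6: 14 = 14
  bin 7: 13 = 13
Every load is within 26, so 7 bins suffice.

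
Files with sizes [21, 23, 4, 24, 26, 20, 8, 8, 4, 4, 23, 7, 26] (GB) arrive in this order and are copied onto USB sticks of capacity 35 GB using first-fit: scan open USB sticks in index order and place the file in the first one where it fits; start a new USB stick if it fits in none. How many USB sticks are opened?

  21 → USB stick 1 (new)  [load 21/35]
  23 → USB stick 2 (new)  [load 23/35]
  4 → USB stick 1  [load 25/35]
  24 → USB stick 3 (new)  [load 24/35]
  26 → USB stick 4 (new)  [load 26/35]
  20 → USB stick 5 (new)  [load 20/35]
  8 → USB stick 1  [load 33/35]
  8 → USB stick 2  [load 31/35]
  4 → USB stick 2  [load 35/35]
  4 → USB stick 3  [load 28/35]
  23 → USB stick 6 (new)  [load 23/35]
  7 → USB stick 3  [load 35/35]
  26 → USB stick 7 (new)  [load 26/35]
7 USB sticks opened.

7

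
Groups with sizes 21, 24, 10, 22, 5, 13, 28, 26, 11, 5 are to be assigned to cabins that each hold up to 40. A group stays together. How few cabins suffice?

5

Total = 28 + 26 + 24 + 22 + 21 + 13 + 11 + 10 + 5 + 5 = 165.
Lower bound: ⌈165/40⌉ = 5 cabins.
A packing using 5 cabins:
  cabin 1: 28 + 11 = 39
  cabin 2: 26 + 13 = 39
  cabin 3: 24 + 10 + 5 = 39
  cabin 4: 22 + 5 = 27
  cabin 5: 21 = 21
This matches the lower bound, so 5 is optimal.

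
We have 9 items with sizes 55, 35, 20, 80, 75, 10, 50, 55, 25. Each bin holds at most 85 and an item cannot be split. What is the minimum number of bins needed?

Total = 80 + 75 + 55 + 55 + 50 + 35 + 25 + 20 + 10 = 405.
Lower bound: ⌈405/85⌉ = 5 bins.
A packing using 5 bins:
  bin 1: 80 = 80
  bin 2: 75 + 10 = 85
  bin 3: 55 + 25 = 80
  bin 4: 55 + 20 = 75
  bin 5: 50 + 35 = 85
This matches the lower bound, so 5 is optimal.

5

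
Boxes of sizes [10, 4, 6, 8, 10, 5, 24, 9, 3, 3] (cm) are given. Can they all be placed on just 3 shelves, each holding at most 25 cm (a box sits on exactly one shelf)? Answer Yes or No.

No

Total = 82 cm; ⌈82/25⌉ = 4.
At least 4 shelves are required, but only 3 are allowed.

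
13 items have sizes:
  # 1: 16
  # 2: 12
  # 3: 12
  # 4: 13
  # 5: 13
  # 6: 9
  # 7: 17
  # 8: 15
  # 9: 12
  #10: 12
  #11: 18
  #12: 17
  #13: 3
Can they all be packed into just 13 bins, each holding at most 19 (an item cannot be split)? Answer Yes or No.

Yes

A valid assignment using 12 bins:
  bin 1: 18 = 18
  bin 2: 17 = 17
  bin 3: 17 = 17
  bin 4: 16 + 3 = 19
  bin 5: 15 = 15
  bin 6: 13 = 13
  bin 7: 13 = 13
  bin 8: 12 = 12
  bin 9: 12 = 12
  bin 10: 12 = 12
  bin 11: 12 = 12
  bin 12: 9 = 9
That uses only 12 ≤ 13, so 13 bins are enough.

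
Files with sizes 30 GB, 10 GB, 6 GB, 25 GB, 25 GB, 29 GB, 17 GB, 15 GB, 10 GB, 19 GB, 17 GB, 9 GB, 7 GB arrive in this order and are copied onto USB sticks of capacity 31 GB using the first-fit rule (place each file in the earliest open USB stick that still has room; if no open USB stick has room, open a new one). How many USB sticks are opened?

  30 → USB stick 1 (new)  [load 30/31]
  10 → USB stick 2 (new)  [load 10/31]
  6 → USB stick 2  [load 16/31]
  25 → USB stick 3 (new)  [load 25/31]
  25 → USB stick 4 (new)  [load 25/31]
  29 → USB stick 5 (new)  [load 29/31]
  17 → USB stick 6 (new)  [load 17/31]
  15 → USB stick 2  [load 31/31]
  10 → USB stick 6  [load 27/31]
  19 → USB stick 7 (new)  [load 19/31]
  17 → USB stick 8 (new)  [load 17/31]
  9 → USB stick 7  [load 28/31]
  7 → USB stick 8  [load 24/31]
8 USB sticks opened.

8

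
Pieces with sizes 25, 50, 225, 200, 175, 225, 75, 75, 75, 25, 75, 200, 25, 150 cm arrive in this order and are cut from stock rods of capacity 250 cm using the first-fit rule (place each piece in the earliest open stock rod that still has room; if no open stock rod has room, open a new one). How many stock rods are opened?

7

  25 → stock rod 1 (new)  [load 25/250]
  50 → stock rod 1  [load 75/250]
  225 → stock rod 2 (new)  [load 225/250]
  200 → stock rod 3 (new)  [load 200/250]
  175 → stock rod 1  [load 250/250]
  225 → stock rod 4 (new)  [load 225/250]
  75 → stock rod 5 (new)  [load 75/250]
  75 → stock rod 5  [load 150/250]
  75 → stock rod 5  [load 225/250]
  25 → stock rod 2  [load 250/250]
  75 → stock rod 6 (new)  [load 75/250]
  200 → stock rod 7 (new)  [load 200/250]
  25 → stock rod 3  [load 225/250]
  150 → stock rod 6  [load 225/250]
7 stock rods opened.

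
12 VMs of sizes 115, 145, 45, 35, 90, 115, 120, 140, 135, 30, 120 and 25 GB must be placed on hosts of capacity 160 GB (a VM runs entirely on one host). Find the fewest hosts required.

Total = 145 + 140 + 135 + 120 + 120 + 115 + 115 + 90 + 45 + 35 + 30 + 25 = 1115 GB.
Lower bound: ⌈1115/160⌉ = 7 hosts.
Also, 8 VMs each exceed 80 GB, and no two of those can share a host, so at least 8 hosts are needed.
A packing using 8 hosts:
  host 1: 145 = 145
  host 2: 140 = 140
  host 3: 135 + 25 = 160
  host 4: 120 + 35 = 155
  host 5: 120 + 30 = 150
  host 6: 115 + 45 = 160
  host 7: 115 = 115
  host 8: 90 = 90
This matches the lower bound, so 8 is optimal.

8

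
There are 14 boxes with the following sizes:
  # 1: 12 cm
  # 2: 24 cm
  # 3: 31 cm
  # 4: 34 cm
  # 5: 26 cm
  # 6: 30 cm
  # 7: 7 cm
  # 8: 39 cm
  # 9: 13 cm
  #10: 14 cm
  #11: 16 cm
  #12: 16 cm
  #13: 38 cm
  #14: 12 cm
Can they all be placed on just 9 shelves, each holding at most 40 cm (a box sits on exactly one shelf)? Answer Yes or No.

A valid assignment using 9 shelves:
  shelf 1: 39 = 39
  shelf 2: 38 = 38
  shelf 3: 34 = 34
  shelf 4: 31 + 7 = 38
  shelf 5: 30 = 30
  shelf 6: 26 + 14 = 40
  shelf 7: 24 + 16 = 40
  shelf 8: 16 + 13 = 29
  shelf 9: 12 + 12 = 24
Every load is within 40 cm, so 9 shelves suffice.

Yes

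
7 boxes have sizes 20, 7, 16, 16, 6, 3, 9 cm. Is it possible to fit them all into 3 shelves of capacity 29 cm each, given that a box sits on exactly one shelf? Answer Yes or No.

Yes

A valid assignment using 3 shelves:
  shelf 1: 20 + 9 = 29
  shelf 2: 16 + 7 + 6 = 29
  shelf 3: 16 + 3 = 19
Every load is within 29 cm, so 3 shelves suffice.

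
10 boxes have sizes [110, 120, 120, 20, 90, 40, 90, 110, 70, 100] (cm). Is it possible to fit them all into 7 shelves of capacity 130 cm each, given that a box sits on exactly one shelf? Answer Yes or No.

No

Total = 870 cm; ⌈870/130⌉ = 7.
8 boxes each exceed half the capacity and cannot share a shelf, forcing at least 8 shelves.
At least 8 shelves are required, but only 7 are allowed.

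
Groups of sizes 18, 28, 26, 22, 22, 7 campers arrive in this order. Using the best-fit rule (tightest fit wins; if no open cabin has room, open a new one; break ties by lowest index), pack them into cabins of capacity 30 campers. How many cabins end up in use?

  18 → cabin 1 (new)  [load 18/30]
  28 → cabin 2 (new)  [load 28/30]
  26 → cabin 3 (new)  [load 26/30]
  22 → cabin 4 (new)  [load 22/30]
  22 → cabin 5 (new)  [load 22/30]
  7 → cabin 4  [load 29/30]
5 cabins opened.

5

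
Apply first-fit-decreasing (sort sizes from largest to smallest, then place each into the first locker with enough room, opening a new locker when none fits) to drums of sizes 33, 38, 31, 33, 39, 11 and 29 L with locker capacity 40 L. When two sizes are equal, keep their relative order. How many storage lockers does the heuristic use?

Sorted descending: 39, 38, 33, 33, 31, 29, 11.
  39 → locker 1 (new)  [load 39/40]
  38 → locker 2 (new)  [load 38/40]
  33 → locker 3 (new)  [load 33/40]
  33 → locker 4 (new)  [load 33/40]
  31 → locker 5 (new)  [load 31/40]
  29 → locker 6 (new)  [load 29/40]
  11 → locker 6  [load 40/40]
6 storage lockers opened.

6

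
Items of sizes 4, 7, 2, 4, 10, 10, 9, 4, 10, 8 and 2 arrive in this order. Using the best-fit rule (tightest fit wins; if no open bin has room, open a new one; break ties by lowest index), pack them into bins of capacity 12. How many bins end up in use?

  4 → bin 1 (new)  [load 4/12]
  7 → bin 1  [load 11/12]
  2 → bin 2 (new)  [load 2/12]
  4 → bin 2  [load 6/12]
  10 → bin 3 (new)  [load 10/12]
  10 → bin 4 (new)  [load 10/12]
  9 → bin 5 (new)  [load 9/12]
  4 → bin 2  [load 10/12]
  10 → bin 6 (new)  [load 10/12]
  8 → bin 7 (new)  [load 8/12]
  2 → bin 2  [load 12/12]
7 bins opened.

7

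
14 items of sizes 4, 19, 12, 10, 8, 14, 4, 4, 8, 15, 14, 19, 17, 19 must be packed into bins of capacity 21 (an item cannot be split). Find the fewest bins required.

9

Total = 19 + 19 + 19 + 17 + 15 + 14 + 14 + 12 + 10 + 8 + 8 + 4 + 4 + 4 = 167.
Lower bound: ⌈167/21⌉ = 8 bins.
A packing using 9 bins:
  bin 1: 19 = 19
  bin 2: 19 = 19
  bin 3: 19 = 19
  bin 4: 17 + 4 = 21
  bin 5: 15 + 4 = 19
  bin 6: 14 + 4 = 18
  bin 7: 14 = 14
  bin 8: 12 + 8 = 20
  bin 9: 10 + 8 = 18
No arrangement into 8 bins stays within capacity, so 9 is optimal.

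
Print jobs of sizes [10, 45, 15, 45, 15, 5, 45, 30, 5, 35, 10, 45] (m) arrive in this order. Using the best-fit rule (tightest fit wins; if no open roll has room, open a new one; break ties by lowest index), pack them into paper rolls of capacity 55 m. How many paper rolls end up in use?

7

  10 → roll 1 (new)  [load 10/55]
  45 → roll 1  [load 55/55]
  15 → roll 2 (new)  [load 15/55]
  45 → roll 3 (new)  [load 45/55]
  15 → roll 2  [load 30/55]
  5 → roll 3  [load 50/55]
  45 → roll 4 (new)  [load 45/55]
  30 → roll 5 (new)  [load 30/55]
  5 → roll 3  [load 55/55]
  35 → roll 6 (new)  [load 35/55]
  10 → roll 4  [load 55/55]
  45 → roll 7 (new)  [load 45/55]
7 paper rolls opened.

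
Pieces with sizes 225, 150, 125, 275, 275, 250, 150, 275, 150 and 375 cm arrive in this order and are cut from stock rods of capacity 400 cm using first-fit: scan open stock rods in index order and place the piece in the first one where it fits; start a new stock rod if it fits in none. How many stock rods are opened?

  225 → stock rod 1 (new)  [load 225/400]
  150 → stock rod 1  [load 375/400]
  125 → stock rod 2 (new)  [load 125/400]
  275 → stock rod 2  [load 400/400]
  275 → stock rod 3 (new)  [load 275/400]
  250 → stock rod 4 (new)  [load 250/400]
  150 → stock rod 4  [load 400/400]
  275 → stock rod 5 (new)  [load 275/400]
  150 → stock rod 6 (new)  [load 150/400]
  375 → stock rod 7 (new)  [load 375/400]
7 stock rods opened.

7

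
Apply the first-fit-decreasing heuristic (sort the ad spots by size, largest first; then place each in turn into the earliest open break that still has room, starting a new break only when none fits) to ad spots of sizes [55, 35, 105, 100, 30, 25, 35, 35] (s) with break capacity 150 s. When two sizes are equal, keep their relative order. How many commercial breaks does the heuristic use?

3

Sorted descending: 105, 100, 55, 35, 35, 35, 30, 25.
  105 → break 1 (new)  [load 105/150]
  100 → break 2 (new)  [load 100/150]
  55 → break 3 (new)  [load 55/150]
  35 → break 1  [load 140/150]
  35 → break 2  [load 135/150]
  35 → break 3  [load 90/150]
  30 → break 3  [load 120/150]
  25 → break 3  [load 145/150]
3 commercial breaks opened.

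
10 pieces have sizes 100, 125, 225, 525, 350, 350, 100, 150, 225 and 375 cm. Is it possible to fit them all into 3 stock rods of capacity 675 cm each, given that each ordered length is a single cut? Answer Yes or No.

No

Total = 2525 cm; ⌈2525/675⌉ = 4.
At least 4 stock rods are required, but only 3 are allowed.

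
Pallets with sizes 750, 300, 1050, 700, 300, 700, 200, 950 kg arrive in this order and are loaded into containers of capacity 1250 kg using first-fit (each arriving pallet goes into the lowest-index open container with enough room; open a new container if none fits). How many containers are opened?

5

  750 → container 1 (new)  [load 750/1250]
  300 → container 1  [load 1050/1250]
  1050 → container 2 (new)  [load 1050/1250]
  700 → container 3 (new)  [load 700/1250]
  300 → container 3  [load 1000/1250]
  700 → container 4 (new)  [load 700/1250]
  200 → container 1  [load 1250/1250]
  950 → container 5 (new)  [load 950/1250]
5 containers opened.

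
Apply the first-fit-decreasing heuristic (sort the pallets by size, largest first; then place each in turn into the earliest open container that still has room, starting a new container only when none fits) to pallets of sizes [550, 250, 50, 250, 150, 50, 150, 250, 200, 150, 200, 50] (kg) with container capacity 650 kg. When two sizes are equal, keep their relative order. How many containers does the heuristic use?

Sorted descending: 550, 250, 250, 250, 200, 200, 150, 150, 150, 50, 50, 50.
  550 → container 1 (new)  [load 550/650]
  250 → container 2 (new)  [load 250/650]
  250 → container 2  [load 500/650]
  250 → container 3 (new)  [load 250/650]
  200 → container 3  [load 450/650]
  200 → container 3  [load 650/650]
  150 → container 2  [load 650/650]
  150 → container 4 (new)  [load 150/650]
  150 → container 4  [load 300/650]
  50 → container 1  [load 600/650]
  50 → container 1  [load 650/650]
  50 → container 4  [load 350/650]
4 containers opened.

4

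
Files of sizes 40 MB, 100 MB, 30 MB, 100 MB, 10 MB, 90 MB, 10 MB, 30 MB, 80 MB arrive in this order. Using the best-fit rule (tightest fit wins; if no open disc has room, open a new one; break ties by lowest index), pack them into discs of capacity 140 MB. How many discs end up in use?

4

  40 → disc 1 (new)  [load 40/140]
  100 → disc 1  [load 140/140]
  30 → disc 2 (new)  [load 30/140]
  100 → disc 2  [load 130/140]
  10 → disc 2  [load 140/140]
  90 → disc 3 (new)  [load 90/140]
  10 → disc 3  [load 100/140]
  30 → disc 3  [load 130/140]
  80 → disc 4 (new)  [load 80/140]
4 discs opened.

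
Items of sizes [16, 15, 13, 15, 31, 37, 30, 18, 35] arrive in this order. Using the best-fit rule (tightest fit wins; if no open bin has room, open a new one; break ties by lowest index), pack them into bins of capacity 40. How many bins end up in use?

7

  16 → bin 1 (new)  [load 16/40]
  15 → bin 1  [load 31/40]
  13 → bin 2 (new)  [load 13/40]
  15 → bin 2  [load 28/40]
  31 → bin 3 (new)  [load 31/40]
  37 → bin 4 (new)  [load 37/40]
  30 → bin 5 (new)  [load 30/40]
  18 → bin 6 (new)  [load 18/40]
  35 → bin 7 (new)  [load 35/40]
7 bins opened.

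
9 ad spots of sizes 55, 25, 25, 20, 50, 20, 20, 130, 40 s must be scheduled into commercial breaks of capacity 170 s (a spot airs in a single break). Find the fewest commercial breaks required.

Total = 130 + 55 + 50 + 40 + 25 + 25 + 20 + 20 + 20 = 385 s.
Lower bound: ⌈385/170⌉ = 3 commercial breaks.
A packing using 3 commercial breaks:
  break 1: 130 + 40 = 170
  break 2: 55 + 50 + 25 + 25 = 155
  break 3: 20 + 20 + 20 = 60
This matches the lower bound, so 3 is optimal.

3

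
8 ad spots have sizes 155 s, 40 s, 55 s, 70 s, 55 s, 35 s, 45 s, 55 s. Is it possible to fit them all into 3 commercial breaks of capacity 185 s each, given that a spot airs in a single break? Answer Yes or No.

A valid assignment using 3 commercial breaks:
  break 1: 155 = 155
  break 2: 70 + 55 + 55 = 180
  break 3: 55 + 45 + 40 + 35 = 175
Every load is within 185 s, so 3 commercial breaks suffice.

Yes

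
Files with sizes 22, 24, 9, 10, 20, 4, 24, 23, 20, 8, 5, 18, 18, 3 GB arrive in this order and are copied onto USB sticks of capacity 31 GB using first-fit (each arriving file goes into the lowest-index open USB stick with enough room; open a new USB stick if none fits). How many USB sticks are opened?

8

  22 → USB stick 1 (new)  [load 22/31]
  24 → USB stick 2 (new)  [load 24/31]
  9 → USB stick 1  [load 31/31]
  10 → USB stick 3 (new)  [load 10/31]
  20 → USB stick 3  [load 30/31]
  4 → USB stick 2  [load 28/31]
  24 → USB stick 4 (new)  [load 24/31]
  23 → USB stick 5 (new)  [load 23/31]
  20 → USB stick 6 (new)  [load 20/31]
  8 → USB stick 5  [load 31/31]
  5 → USB stick 4  [load 29/31]
  18 → USB stick 7 (new)  [load 18/31]
  18 → USB stick 8 (new)  [load 18/31]
  3 → USB stick 2  [load 31/31]
8 USB sticks opened.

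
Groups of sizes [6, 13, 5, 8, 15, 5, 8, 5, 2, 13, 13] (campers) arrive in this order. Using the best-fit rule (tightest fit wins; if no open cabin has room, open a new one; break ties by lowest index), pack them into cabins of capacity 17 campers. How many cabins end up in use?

  6 → cabin 1 (new)  [load 6/17]
  13 → cabin 2 (new)  [load 13/17]
  5 → cabin 1  [load 11/17]
  8 → cabin 3 (new)  [load 8/17]
  15 → cabin 4 (new)  [load 15/17]
  5 → cabin 1  [load 16/17]
  8 → cabin 3  [load 16/17]
  5 → cabin 5 (new)  [load 5/17]
  2 → cabin 4  [load 17/17]
  13 → cabin 6 (new)  [load 13/17]
  13 → cabin 7 (new)  [load 13/17]
7 cabins opened.

7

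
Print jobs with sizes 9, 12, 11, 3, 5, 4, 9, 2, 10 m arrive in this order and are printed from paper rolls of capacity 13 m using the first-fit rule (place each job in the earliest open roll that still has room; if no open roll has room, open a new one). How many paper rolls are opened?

6

  9 → roll 1 (new)  [load 9/13]
  12 → roll 2 (new)  [load 12/13]
  11 → roll 3 (new)  [load 11/13]
  3 → roll 1  [load 12/13]
  5 → roll 4 (new)  [load 5/13]
  4 → roll 4  [load 9/13]
  9 → roll 5 (new)  [load 9/13]
  2 → roll 3  [load 13/13]
  10 → roll 6 (new)  [load 10/13]
6 paper rolls opened.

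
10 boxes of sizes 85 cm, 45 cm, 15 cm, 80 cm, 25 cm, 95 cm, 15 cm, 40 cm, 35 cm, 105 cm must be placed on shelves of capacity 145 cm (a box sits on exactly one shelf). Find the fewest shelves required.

Total = 105 + 95 + 85 + 80 + 45 + 40 + 35 + 25 + 15 + 15 = 540 cm.
Lower bound: ⌈540/145⌉ = 4 shelves.
A packing using 4 shelves:
  shelf 1: 105 + 40 = 145
  shelf 2: 95 + 45 = 140
  shelf 3: 85 + 35 + 25 = 145
  shelf 4: 80 + 15 + 15 = 110
This matches the lower bound, so 4 is optimal.

4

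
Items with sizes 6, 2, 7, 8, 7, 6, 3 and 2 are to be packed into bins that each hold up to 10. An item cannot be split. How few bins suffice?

5

Total = 8 + 7 + 7 + 6 + 6 + 3 + 2 + 2 = 41.
Lower bound: ⌈41/10⌉ = 5 bins.
A packing using 5 bins:
  bin 1: 8 + 2 = 10
  bin 2: 7 + 3 = 10
  bin 3: 7 + 2 = 9
  bin 4: 6 = 6
  bin 5: 6 = 6
This matches the lower bound, so 5 is optimal.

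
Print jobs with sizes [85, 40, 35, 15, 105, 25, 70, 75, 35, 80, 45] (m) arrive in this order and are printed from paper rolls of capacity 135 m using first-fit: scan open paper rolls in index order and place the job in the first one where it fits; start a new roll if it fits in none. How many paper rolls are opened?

6

  85 → roll 1 (new)  [load 85/135]
  40 → roll 1  [load 125/135]
  35 → roll 2 (new)  [load 35/135]
  15 → roll 2  [load 50/135]
  105 → roll 3 (new)  [load 105/135]
  25 → roll 2  [load 75/135]
  70 → roll 4 (new)  [load 70/135]
  75 → roll 5 (new)  [load 75/135]
  35 → roll 2  [load 110/135]
  80 → roll 6 (new)  [load 80/135]
  45 → roll 4  [load 115/135]
6 paper rolls opened.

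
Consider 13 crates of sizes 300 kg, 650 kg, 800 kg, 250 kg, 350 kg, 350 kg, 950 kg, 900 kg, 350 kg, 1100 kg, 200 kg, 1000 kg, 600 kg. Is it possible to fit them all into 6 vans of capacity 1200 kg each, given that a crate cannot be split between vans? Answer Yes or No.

No

Total = 7800 kg; ⌈7800/1200⌉ = 7.
At least 7 vans are required, but only 6 are allowed.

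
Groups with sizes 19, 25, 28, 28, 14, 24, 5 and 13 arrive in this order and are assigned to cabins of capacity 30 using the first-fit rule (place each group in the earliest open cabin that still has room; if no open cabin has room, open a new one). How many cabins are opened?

6

  19 → cabin 1 (new)  [load 19/30]
  25 → cabin 2 (new)  [load 25/30]
  28 → cabin 3 (new)  [load 28/30]
  28 → cabin 4 (new)  [load 28/30]
  14 → cabin 5 (new)  [load 14/30]
  24 → cabin 6 (new)  [load 24/30]
  5 → cabin 1  [load 24/30]
  13 → cabin 5  [load 27/30]
6 cabins opened.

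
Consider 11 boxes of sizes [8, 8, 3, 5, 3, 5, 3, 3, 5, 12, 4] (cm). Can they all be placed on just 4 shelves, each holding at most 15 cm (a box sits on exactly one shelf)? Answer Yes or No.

A valid assignment using 4 shelves:
  shelf 1: 12 + 3 = 15
  shelf 2: 8 + 4 + 3 = 15
  shelf 3: 8 + 3 + 3 = 14
  shelf 4: 5 + 5 + 5 = 15
Every load is within 15 cm, so 4 shelves suffice.

Yes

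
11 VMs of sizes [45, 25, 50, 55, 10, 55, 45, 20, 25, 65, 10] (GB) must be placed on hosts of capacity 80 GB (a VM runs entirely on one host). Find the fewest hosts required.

6

Total = 65 + 55 + 55 + 50 + 45 + 45 + 25 + 25 + 20 + 10 + 10 = 405 GB.
Lower bound: ⌈405/80⌉ = 6 hosts.
A packing using 6 hosts:
  host 1: 65 + 10 = 75
  host 2: 55 + 25 = 80
  host 3: 55 + 25 = 80
  host 4: 50 + 20 + 10 = 80
  host 5: 45 = 45
  host 6: 45 = 45
This matches the lower bound, so 6 is optimal.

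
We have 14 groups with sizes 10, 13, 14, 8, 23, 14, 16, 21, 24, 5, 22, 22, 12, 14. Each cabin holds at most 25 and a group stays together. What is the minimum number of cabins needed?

Total = 24 + 23 + 22 + 22 + 21 + 16 + 14 + 14 + 14 + 13 + 12 + 10 + 8 + 5 = 218.
Lower bound: ⌈218/25⌉ = 9 cabins.
Also, 10 groups each exceed 25/2, and no two of those can share a cabin, so at least 10 cabins are needed.
A packing using 10 cabins:
  cabin 1: 24 = 24
  cabin 2: 23 = 23
  cabin 3: 22 = 22
  cabin 4: 22 = 22
  cabin 5: 21 = 21
  cabin 6: 16 + 8 = 24
  cabin 7: 14 + 10 = 24
  cabin 8: 14 + 5 = 19
  cabin 9: 14 = 14
  cabin 10: 13 + 12 = 25
This matches the lower bound, so 10 is optimal.

10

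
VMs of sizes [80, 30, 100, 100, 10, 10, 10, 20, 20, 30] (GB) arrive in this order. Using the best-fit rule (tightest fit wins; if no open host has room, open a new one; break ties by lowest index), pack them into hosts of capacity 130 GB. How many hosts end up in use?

4

  80 → host 1 (new)  [load 80/130]
  30 → host 1  [load 110/130]
  100 → host 2 (new)  [load 100/130]
  100 → host 3 (new)  [load 100/130]
  10 → host 1  [load 120/130]
  10 → host 1  [load 130/130]
  10 → host 2  [load 110/130]
  20 → host 2  [load 130/130]
  20 → host 3  [load 120/130]
  30 → host 4 (new)  [load 30/130]
4 hosts opened.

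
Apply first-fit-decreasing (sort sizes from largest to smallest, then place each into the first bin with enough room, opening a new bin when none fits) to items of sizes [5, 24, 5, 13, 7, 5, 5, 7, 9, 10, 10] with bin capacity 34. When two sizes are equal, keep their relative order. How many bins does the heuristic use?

3

Sorted descending: 24, 13, 10, 10, 9, 7, 7, 5, 5, 5, 5.
  24 → bin 1 (new)  [load 24/34]
  13 → bin 2 (new)  [load 13/34]
  10 → bin 1  [load 34/34]
  10 → bin 2  [load 23/34]
  9 → bin 2  [load 32/34]
  7 → bin 3 (new)  [load 7/34]
  7 → bin 3  [load 14/34]
  5 → bin 3  [load 19/34]
  5 → bin 3  [load 24/34]
  5 → bin 3  [load 29/34]
  5 → bin 3  [load 34/34]
3 bins opened.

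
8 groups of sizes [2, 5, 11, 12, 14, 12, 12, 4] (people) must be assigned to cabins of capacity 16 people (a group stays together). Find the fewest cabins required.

Total = 14 + 12 + 12 + 12 + 11 + 5 + 4 + 2 = 72 people.
Lower bound: ⌈72/16⌉ = 5 cabins.
A packing using 5 cabins:
  cabin 1: 14 + 2 = 16
  cabin 2: 12 + 4 = 16
  cabin 3: 12 = 12
  cabin 4: 12 = 12
  cabin 5: 11 + 5 = 16
This matches the lower bound, so 5 is optimal.

5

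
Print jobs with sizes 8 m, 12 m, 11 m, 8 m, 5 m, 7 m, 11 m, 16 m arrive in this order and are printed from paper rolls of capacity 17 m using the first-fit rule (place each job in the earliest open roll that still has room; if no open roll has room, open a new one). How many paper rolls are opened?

6

  8 → roll 1 (new)  [load 8/17]
  12 → roll 2 (new)  [load 12/17]
  11 → roll 3 (new)  [load 11/17]
  8 → roll 1  [load 16/17]
  5 → roll 2  [load 17/17]
  7 → roll 4 (new)  [load 7/17]
  11 → roll 5 (new)  [load 11/17]
  16 → roll 6 (new)  [load 16/17]
6 paper rolls opened.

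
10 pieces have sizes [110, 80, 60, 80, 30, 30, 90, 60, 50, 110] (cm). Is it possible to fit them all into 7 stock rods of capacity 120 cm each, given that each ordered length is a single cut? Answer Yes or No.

A valid assignment using 7 stock rods:
  stock rod 1: 110 = 110
  stock rod 2: 110 = 110
  stock rod 3: 90 + 30 = 120
  stock rod 4: 80 + 30 = 110
  stock rod 5: 80 = 80
  stock rod 6: 60 + 60 = 120
  stock rod 7: 50 = 50
Every load is within 120 cm, so 7 stock rods suffice.

Yes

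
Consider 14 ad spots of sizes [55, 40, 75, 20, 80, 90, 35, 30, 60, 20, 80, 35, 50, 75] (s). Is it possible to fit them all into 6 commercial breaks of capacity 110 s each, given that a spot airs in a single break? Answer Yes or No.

Total = 745 s; ⌈745/110⌉ = 7.
At least 7 commercial breaks are required, but only 6 are allowed.

No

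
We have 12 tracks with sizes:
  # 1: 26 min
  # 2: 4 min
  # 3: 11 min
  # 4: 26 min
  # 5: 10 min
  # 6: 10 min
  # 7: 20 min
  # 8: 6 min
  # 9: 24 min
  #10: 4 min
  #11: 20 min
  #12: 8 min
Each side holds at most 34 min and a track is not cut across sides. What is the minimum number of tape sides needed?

6

Total = 26 + 26 + 24 + 20 + 20 + 11 + 10 + 10 + 8 + 6 + 4 + 4 = 169 min.
Lower bound: ⌈169/34⌉ = 5 tape sides.
A packing using 6 tape sides:
  side 1: 26 + 8 = 34
  side 2: 26 + 6 = 32
  side 3: 24 + 10 = 34
  side 4: 20 + 11 = 31
  side 5: 20 + 10 + 4 = 34
  side 6: 4 = 4
No arrangement into 5 tape sides stays within capacity, so 6 is optimal.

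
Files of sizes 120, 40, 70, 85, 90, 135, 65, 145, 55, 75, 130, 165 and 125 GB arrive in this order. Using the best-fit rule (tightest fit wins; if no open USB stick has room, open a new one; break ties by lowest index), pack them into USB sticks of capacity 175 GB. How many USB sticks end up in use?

9

  120 → USB stick 1 (new)  [load 120/175]
  40 → USB stick 1  [load 160/175]
  70 → USB stick 2 (new)  [load 70/175]
  85 → USB stick 2  [load 155/175]
  90 → USB stick 3 (new)  [load 90/175]
  135 → USB stick 4 (new)  [load 135/175]
  65 → USB stick 3  [load 155/175]
  145 → USB stick 5 (new)  [load 145/175]
  55 → USB stick 6 (new)  [load 55/175]
  75 → USB stick 6  [load 130/175]
  130 → USB stick 7 (new)  [load 130/175]
  165 → USB stick 8 (new)  [load 165/175]
  125 → USB stick 9 (new)  [load 125/175]
9 USB sticks opened.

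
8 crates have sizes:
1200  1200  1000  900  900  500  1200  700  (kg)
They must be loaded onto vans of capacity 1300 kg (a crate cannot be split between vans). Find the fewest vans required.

7

Total = 1200 + 1200 + 1200 + 1000 + 900 + 900 + 700 + 500 = 7600 kg.
Lower bound: ⌈7600/1300⌉ = 6 vans.
Also, 7 crates each exceed 650 kg, and no two of those can share a van, so at least 7 vans are needed.
A packing using 7 vans:
  van 1: 1200 = 1200
  van 2: 1200 = 1200
  van 3: 1200 = 1200
  van 4: 1000 = 1000
  van 5: 900 = 900
  van 6: 900 = 900
  van 7: 700 + 500 = 1200
This matches the lower bound, so 7 is optimal.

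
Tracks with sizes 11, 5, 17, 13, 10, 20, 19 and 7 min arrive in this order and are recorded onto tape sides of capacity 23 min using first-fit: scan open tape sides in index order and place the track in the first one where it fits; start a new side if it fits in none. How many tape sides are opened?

5

  11 → side 1 (new)  [load 11/23]
  5 → side 1  [load 16/23]
  17 → side 2 (new)  [load 17/23]
  13 → side 3 (new)  [load 13/23]
  10 → side 3  [load 23/23]
  20 → side 4 (new)  [load 20/23]
  19 → side 5 (new)  [load 19/23]
  7 → side 1  [load 23/23]
5 tape sides opened.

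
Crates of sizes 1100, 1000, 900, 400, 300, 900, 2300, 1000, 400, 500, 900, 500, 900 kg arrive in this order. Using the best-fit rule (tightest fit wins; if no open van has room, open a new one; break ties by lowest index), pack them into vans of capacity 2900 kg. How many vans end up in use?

4

  1100 → van 1 (new)  [load 1100/2900]
  1000 → van 1  [load 2100/2900]
  900 → van 2 (new)  [load 900/2900]
  400 → van 1  [load 2500/2900]
  300 → van 1  [load 2800/2900]
  900 → van 2  [load 1800/2900]
  2300 → van 3 (new)  [load 2300/2900]
  1000 → van 2  [load 2800/2900]
  400 → van 3  [load 2700/2900]
  500 → van 4 (new)  [load 500/2900]
  900 → van 4  [load 1400/2900]
  500 → van 4  [load 1900/2900]
  900 → van 4  [load 2800/2900]
4 vans opened.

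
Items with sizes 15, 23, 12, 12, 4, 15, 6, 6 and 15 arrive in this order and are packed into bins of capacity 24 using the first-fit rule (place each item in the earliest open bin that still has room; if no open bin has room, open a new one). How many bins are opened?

  15 → bin 1 (new)  [load 15/24]
  23 → bin 2 (new)  [load 23/24]
  12 → bin 3 (new)  [load 12/24]
  12 → bin 3  [load 24/24]
  4 → bin 1  [load 19/24]
  15 → bin 4 (new)  [load 15/24]
  6 → bin 4  [load 21/24]
  6 → bin 5 (new)  [load 6/24]
  15 → bin 5  [load 21/24]
5 bins opened.

5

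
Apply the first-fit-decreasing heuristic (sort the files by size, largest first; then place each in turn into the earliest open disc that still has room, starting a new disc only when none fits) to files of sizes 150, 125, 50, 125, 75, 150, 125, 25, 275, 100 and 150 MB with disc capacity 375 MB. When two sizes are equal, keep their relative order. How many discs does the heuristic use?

Sorted descending: 275, 150, 150, 150, 125, 125, 125, 100, 75, 50, 25.
  275 → disc 1 (new)  [load 275/375]
  150 → disc 2 (new)  [load 150/375]
  150 → disc 2  [load 300/375]
  150 → disc 3 (new)  [load 150/375]
  125 → disc 3  [load 275/375]
  125 → disc 4 (new)  [load 125/375]
  125 → disc 4  [load 250/375]
  100 → disc 1  [load 375/375]
  75 → disc 2  [load 375/375]
  50 → disc 3  [load 325/375]
  25 → disc 3  [load 350/375]
4 discs opened.

4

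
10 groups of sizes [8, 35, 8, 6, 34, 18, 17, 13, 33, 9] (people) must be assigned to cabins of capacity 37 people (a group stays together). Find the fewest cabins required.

6

Total = 35 + 34 + 33 + 18 + 17 + 13 + 9 + 8 + 8 + 6 = 181 people.
Lower bound: ⌈181/37⌉ = 5 cabins.
A packing using 6 cabins:
  cabin 1: 35 = 35
  cabin 2: 34 = 34
  cabin 3: 33 = 33
  cabin 4: 18 + 17 = 35
  cabin 5: 13 + 9 + 8 + 6 = 36
  cabin 6: 8 = 8
No arrangement into 5 cabins stays within capacity, so 6 is optimal.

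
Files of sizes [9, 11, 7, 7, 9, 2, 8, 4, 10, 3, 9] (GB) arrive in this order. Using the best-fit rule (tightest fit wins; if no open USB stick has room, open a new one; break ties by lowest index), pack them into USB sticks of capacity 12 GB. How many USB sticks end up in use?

  9 → USB stick 1 (new)  [load 9/12]
  11 → USB stick 2 (new)  [load 11/12]
  7 → USB stick 3 (new)  [load 7/12]
  7 → USB stick 4 (new)  [load 7/12]
  9 → USB stick 5 (new)  [load 9/12]
  2 → USB stick 1  [load 11/12]
  8 → USB stick 6 (new)  [load 8/12]
  4 → USB stick 6  [load 12/12]
  10 → USB stick 7 (new)  [load 10/12]
  3 → USB stick 5  [load 12/12]
  9 → USB stick 8 (new)  [load 9/12]
8 USB sticks opened.

8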